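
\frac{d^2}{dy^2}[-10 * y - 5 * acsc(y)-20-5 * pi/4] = (5 - 10*y^2)/(y^5*sqrt(1 - 1/y^2) - y^3*sqrt(1 - 1/y^2))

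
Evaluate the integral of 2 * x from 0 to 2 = 4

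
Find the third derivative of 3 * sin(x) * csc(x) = 0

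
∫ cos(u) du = sin(u) + C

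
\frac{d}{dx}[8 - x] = -1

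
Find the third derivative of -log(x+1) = -2/(x^3 + 3*x^2 + 3*x + 1)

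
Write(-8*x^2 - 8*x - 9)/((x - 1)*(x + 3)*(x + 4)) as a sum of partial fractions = -21/(x + 4) + 57/(4*(x + 3)) - 5/(4*(x - 1))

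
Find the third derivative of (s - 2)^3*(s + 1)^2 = 60*s^2 - 96*s + 6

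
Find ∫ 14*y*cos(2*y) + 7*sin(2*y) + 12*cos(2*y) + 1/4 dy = 7*y*sin(2*y) + y/4 + 6*sin(2*y) + C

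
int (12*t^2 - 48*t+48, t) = 4*t^3 - 24*t^2 + 48*t + C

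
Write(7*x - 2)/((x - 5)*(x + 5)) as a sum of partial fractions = 37/(10*(x + 5)) + 33/(10*(x - 5))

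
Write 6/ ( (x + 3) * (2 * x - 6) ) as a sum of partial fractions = -1/(2*(x + 3)) + 1/(2*(x - 3))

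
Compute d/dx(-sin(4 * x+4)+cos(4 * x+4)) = -4*sin(4*x + 4) - 4*cos(4*x + 4)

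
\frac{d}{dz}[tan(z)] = cos(z)^(-2)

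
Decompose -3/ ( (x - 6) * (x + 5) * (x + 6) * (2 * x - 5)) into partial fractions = 8/(595*(2*x - 5)) + 1/(68*(x + 6)) - 1/(55*(x + 5)) - 1/(308*(x - 6))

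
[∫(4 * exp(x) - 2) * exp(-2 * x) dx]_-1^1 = -(-2 + E)^2 + (-2 + exp(-1))^2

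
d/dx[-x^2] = -2*x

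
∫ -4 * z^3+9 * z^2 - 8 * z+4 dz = -z^4 + 3*z^3 - 4*z^2 + 4*z + C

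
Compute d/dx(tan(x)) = cos(x)^(-2)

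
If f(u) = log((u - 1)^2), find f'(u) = 2/(u - 1)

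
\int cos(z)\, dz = sin(z) + C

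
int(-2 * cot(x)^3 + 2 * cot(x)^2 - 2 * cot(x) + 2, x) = (cot(x) - 1)^2 + C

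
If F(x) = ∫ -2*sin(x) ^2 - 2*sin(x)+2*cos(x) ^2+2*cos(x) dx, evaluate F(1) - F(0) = -4 + (cos(1) + sin(1) + 1)^2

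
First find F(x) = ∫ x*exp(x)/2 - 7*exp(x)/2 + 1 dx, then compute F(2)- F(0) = 6 - 3*exp(2)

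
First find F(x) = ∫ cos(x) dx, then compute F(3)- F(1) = -sin(1) + sin(3)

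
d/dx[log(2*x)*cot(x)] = (-x*log(x)/sin(x)^2 - x*log(2)/sin(x)^2 + 1/tan(x))/x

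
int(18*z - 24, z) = 9*z^2 - 24*z + C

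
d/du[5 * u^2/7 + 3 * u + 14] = 10*u/7 + 3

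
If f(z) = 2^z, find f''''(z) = 2^z*log(2)^4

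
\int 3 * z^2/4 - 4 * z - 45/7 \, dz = z^3/4 - 2*z^2 - 45*z/7 + C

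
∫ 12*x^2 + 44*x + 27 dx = 4*x^3 + 22*x^2 + 27*x + C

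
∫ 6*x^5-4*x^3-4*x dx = x^6 - x^4 - 2*x^2 + C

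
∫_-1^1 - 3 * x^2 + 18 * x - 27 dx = -56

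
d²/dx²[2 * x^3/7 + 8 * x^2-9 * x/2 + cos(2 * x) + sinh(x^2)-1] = 4*x^2*sinh(x^2) + 12*x/7 - 4*cos(2*x) + 2*cosh(x^2) + 16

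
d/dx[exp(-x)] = -exp(-x)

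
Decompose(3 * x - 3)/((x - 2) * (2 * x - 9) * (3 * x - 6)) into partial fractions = 14/(25*(2*x - 9)) - 7/(25*(x - 2)) - 1/(5*(x - 2)^2)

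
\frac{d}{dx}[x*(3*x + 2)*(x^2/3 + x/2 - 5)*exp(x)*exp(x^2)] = 2*x^5*exp(x^2 + x) + 16*x^4*exp(x^2 + x)/3 - 131*x^3*exp(x^2 + x)/6 - 55*x^2*exp(x^2 + x)/2 - 38*x*exp(x^2 + x) - 10*exp(x^2 + x)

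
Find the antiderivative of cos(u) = sin(u) + C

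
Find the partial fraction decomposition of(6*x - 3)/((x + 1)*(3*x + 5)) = 39/(2*(3*x + 5)) - 9/(2*(x + 1))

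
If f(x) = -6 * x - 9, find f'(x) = -6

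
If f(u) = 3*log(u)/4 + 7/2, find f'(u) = 3/(4*u)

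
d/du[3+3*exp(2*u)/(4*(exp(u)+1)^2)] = 3*exp(2*u)/(2*exp(3*u) + 6*exp(2*u) + 6*exp(u) + 2)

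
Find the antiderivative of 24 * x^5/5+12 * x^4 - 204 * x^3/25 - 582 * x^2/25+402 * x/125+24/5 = 4*x^6/5 + 12*x^5/5 - 51*x^4/25 - 194*x^3/25 + 201*x^2/125 + 24*x/5 + C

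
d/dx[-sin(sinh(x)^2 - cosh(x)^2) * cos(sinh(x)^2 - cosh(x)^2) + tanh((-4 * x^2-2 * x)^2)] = -64*x^3*tanh(16*x^4 + 16*x^3 + 4*x^2)^2 + 64*x^3 - 48*x^2*tanh(16*x^4 + 16*x^3 + 4*x^2)^2 + 48*x^2 - 8*x*tanh(16*x^4 + 16*x^3 + 4*x^2)^2 + 8*x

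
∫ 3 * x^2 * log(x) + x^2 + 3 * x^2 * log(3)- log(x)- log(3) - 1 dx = x*(x^2 - 1)*log(3*x) + C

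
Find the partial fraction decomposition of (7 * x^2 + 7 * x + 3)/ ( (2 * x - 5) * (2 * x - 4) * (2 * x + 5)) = 13/(40*(2*x + 5)) + 257/(40*(2*x - 5)) - 5/(2*(x - 2))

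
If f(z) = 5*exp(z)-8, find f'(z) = 5*exp(z)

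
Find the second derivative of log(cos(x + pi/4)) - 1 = -2/(1 - sin(2*x))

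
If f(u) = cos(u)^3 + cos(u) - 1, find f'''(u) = (22 - 27*sin(u)^2)*sin(u)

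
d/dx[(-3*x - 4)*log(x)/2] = (-3*x*log(x) - 3*x - 4)/(2*x)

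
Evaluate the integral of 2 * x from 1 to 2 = 3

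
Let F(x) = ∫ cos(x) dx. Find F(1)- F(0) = sin(1)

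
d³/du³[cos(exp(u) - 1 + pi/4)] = exp(3*u)*sin(exp(u) - 1 + pi/4) - 3*exp(2*u)*cos(exp(u) - 1 + pi/4) - exp(u)*sin(exp(u) - 1 + pi/4)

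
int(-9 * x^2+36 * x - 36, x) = -3*x^3 + 18*x^2 - 36*x + C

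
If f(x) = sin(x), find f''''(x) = sin(x)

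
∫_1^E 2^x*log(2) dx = -2 + 2^E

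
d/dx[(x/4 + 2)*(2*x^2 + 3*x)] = 3*x^2/2 + 19*x/2 + 6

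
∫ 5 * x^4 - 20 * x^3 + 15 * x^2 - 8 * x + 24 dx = x^5 - 5*x^4 + 5*x^3 - 4*x^2 + 24*x + C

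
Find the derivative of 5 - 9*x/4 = -9/4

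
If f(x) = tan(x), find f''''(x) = 24*tan(x)^5 + 40*tan(x)^3 + 16*tan(x)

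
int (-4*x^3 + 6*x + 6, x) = -x^4 + 3*x^2 + 6*x + C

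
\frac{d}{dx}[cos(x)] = -sin(x)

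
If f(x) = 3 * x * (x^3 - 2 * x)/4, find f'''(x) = 18*x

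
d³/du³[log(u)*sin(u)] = (-u^3*log(u)*cos(u) - 3*u^2*sin(u) - 3*u*cos(u) + 2*sin(u))/u^3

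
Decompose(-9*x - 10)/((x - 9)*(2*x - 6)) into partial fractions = 37/(12*(x - 3)) - 91/(12*(x - 9))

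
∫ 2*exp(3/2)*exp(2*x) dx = exp(2*x + 3/2) + C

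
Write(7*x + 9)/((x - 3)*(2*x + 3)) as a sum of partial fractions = 1/(3*(2*x + 3)) + 10/(3*(x - 3))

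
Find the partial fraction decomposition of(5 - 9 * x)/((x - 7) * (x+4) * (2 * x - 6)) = 41/(154*(x + 4)) + 11/(28*(x - 3)) - 29/(44*(x - 7))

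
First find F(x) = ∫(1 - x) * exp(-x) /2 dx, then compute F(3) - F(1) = -exp(-1)/2 + 3*exp(-3)/2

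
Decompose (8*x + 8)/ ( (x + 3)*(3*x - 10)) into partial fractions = 104/(19*(3*x - 10)) + 16/(19*(x + 3))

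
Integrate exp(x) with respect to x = exp(x) + C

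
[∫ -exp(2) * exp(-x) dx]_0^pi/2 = -exp(2) + exp(2 - pi/2)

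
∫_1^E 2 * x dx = -1 + exp(2)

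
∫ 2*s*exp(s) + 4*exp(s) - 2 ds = 2*(s + 1)*(exp(s) - 1) + C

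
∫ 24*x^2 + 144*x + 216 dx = 8*x^3 + 72*x^2 + 216*x + C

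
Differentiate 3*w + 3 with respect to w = 3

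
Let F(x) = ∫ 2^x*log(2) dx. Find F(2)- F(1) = 2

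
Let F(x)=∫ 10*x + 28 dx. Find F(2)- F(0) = 76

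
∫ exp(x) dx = exp(x) + C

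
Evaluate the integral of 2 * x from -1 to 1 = 0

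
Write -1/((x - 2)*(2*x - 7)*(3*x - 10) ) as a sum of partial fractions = 9/(4*(3*x - 10)) - 4/(3*(2*x - 7)) - 1/(12*(x - 2))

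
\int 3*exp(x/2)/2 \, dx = 3*exp(x/2) + C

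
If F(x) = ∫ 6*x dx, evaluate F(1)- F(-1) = 0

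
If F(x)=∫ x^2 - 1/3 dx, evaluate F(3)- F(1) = 8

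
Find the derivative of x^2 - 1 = 2*x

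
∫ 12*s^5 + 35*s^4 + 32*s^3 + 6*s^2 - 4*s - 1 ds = 2*s^6 + 7*s^5 + 8*s^4 + 2*s^3 - 2*s^2 - s + C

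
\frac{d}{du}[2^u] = 2^u*log(2)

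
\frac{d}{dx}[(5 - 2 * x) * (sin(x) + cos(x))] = 2*x*sin(x) - 2*x*cos(x) - 7*sin(x) + 3*cos(x)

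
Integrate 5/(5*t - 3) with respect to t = log(15*t - 9) + C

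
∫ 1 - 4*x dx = -2*x^2 + x + C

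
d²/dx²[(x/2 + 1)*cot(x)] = (x*cos(x)/sin(x) - 1 + 2*cos(x)/sin(x))/sin(x)^2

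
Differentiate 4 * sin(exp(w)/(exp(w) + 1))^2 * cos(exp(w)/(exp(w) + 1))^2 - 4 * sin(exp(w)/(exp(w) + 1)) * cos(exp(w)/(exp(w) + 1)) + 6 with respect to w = 2*(sin(4*exp(w)/(exp(w) + 1)) - 2*cos(2*exp(w)/(exp(w) + 1)))*exp(w)/(exp(2*w) + 2*exp(w) + 1)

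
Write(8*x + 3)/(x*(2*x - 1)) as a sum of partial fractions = 14/(2*x - 1) - 3/x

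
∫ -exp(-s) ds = exp(-s) + C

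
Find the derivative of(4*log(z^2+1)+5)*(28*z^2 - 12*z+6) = (224*z^3*log(z^2 + 1) + 504*z^3 - 48*z^2*log(z^2 + 1) - 156*z^2 + 224*z*log(z^2 + 1) + 328*z - 48*log(z^2 + 1) - 60)/(z^2 + 1)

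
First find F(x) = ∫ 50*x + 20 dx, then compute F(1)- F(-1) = 40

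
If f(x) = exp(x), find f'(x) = exp(x)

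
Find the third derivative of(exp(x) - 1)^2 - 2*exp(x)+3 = 8*exp(2*x) - 4*exp(x)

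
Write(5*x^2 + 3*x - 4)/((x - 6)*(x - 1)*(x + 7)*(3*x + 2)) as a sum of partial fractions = -51/(950*(3*x + 2)) - 55/(494*(x + 7)) - 1/(50*(x - 1)) + 97/(650*(x - 6))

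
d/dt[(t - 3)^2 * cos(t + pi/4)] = -t^2*sin(t + pi/4) + 6*t*sin(t + pi/4) + 2*t*cos(t + pi/4) - 9*sin(t + pi/4) - 6*cos(t + pi/4)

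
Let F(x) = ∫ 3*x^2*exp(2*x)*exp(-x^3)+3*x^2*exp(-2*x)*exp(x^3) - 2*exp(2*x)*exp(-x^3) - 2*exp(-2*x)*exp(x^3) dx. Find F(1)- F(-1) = -2*E + 2*exp(-1)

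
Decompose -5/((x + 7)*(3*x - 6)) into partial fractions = 5/(27*(x + 7)) - 5/(27*(x - 2))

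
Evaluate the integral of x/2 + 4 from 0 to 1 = 17/4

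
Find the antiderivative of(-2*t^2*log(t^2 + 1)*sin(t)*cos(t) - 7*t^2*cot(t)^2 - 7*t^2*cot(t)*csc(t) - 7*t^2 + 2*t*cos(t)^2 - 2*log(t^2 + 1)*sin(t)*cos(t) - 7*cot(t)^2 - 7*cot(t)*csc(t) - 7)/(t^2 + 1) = log(t^2 + 1)*cos(t)^2 + 7*cot(t) + 7*csc(t) + C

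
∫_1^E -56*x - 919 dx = (15 - 20*E)*(7*E/5 + 47) + 242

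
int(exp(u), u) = exp(u) + C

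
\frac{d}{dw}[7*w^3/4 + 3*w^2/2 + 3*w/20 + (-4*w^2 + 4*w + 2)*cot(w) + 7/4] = 4*w^2*cot(w)^2 + 37*w^2/4 - 4*w*cot(w)^2 - 8*w*cot(w) - w - 2*cot(w)^2 + 4*cot(w) - 37/20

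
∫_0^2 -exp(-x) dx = -1 + exp(-2)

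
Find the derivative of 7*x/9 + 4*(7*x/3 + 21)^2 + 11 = 392*x/9 + 3535/9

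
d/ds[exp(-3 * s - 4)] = -3*exp(-3*s - 4)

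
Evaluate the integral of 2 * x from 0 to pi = pi^2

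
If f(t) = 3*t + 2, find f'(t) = 3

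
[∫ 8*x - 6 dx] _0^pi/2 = -3*pi + pi^2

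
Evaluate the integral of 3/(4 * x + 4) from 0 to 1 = 3*log(2)/4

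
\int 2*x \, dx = x^2 + C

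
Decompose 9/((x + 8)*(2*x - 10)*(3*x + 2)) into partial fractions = -81/(748*(3*x + 2)) + 9/(572*(x + 8)) + 9/(442*(x - 5))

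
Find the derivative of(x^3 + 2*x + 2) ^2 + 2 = 6*x^5 + 16*x^3 + 12*x^2 + 8*x + 8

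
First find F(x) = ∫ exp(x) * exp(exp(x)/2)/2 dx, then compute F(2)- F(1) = -exp(E/2) + exp(exp(2)/2)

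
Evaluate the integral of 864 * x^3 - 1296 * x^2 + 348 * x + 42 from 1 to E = -21*E*(-2 + 2*E) + 54*(-2 + 2*E)^2*exp(2)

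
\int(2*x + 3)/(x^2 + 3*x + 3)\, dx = log(x^2 + 3*x + 3) + C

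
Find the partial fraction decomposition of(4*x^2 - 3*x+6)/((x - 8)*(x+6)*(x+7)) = 223/(15*(x + 7)) - 12/(x + 6) + 17/(15*(x - 8))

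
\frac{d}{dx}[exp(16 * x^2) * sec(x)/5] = (32*x + sin(x)/cos(x))*exp(16*x^2)/(5*cos(x))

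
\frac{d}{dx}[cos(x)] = -sin(x)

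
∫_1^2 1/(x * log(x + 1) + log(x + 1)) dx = log(log(3)) - log(log(2))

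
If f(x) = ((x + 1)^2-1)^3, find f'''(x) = 120*x^3 + 360*x^2 + 288*x + 48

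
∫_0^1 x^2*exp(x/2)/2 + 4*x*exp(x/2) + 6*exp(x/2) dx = -4 + 9*exp(1/2)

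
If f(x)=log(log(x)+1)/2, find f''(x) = (-log(x) - 2)/(2*x^2*log(x)^2 + 4*x^2*log(x) + 2*x^2)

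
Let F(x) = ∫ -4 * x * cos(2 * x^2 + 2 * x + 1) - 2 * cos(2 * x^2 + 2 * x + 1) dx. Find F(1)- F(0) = sin(1) - sin(5)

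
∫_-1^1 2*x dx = 0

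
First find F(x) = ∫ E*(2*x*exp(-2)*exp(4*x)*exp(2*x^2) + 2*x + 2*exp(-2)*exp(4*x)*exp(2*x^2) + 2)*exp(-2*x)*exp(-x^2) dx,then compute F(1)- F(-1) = -2*exp(-2) + 2*exp(2)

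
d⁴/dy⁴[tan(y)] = 24*tan(y)^5 + 40*tan(y)^3 + 16*tan(y)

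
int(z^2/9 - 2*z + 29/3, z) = z^3/27 - z^2 + 29*z/3 + C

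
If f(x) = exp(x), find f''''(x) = exp(x)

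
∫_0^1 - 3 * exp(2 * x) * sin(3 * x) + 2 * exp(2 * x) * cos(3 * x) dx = exp(2)*cos(3) - 1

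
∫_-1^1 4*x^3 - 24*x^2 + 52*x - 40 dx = -96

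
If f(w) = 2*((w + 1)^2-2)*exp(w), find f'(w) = 2*w^2*exp(w) + 8*w*exp(w) + 2*exp(w)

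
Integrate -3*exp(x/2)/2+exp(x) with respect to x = -3*exp(x/2) + exp(x) + C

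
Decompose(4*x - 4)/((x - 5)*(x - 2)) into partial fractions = -4/(3*(x - 2)) + 16/(3*(x - 5))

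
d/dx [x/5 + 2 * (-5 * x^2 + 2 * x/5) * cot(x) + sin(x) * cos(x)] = 10*x^2/sin(x)^2 - 20*x/tan(x) - 4*x/(5*sin(x)^2) + cos(2*x) + 1/5 + 4/(5*tan(x))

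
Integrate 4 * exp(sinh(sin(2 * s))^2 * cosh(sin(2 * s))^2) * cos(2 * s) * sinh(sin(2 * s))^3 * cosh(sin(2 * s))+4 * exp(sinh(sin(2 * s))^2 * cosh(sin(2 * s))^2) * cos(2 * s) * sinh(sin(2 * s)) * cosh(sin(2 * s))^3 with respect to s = exp(cosh(4*sin(2*s))/8 - 1/8) + C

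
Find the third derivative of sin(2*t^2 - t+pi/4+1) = -64*t^3*cos(2*t^2 - t + pi/4 + 1) + 48*t^2*cos(2*t^2 - t + pi/4 + 1) - 48*t*sin(2*t^2 - t + pi/4 + 1) - 12*t*cos(2*t^2 - t + pi/4 + 1) + 12*sin(2*t^2 - t + pi/4 + 1) + cos(2*t^2 - t + pi/4 + 1)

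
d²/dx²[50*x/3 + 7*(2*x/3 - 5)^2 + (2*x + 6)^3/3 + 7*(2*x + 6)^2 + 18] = 16*x + 992/9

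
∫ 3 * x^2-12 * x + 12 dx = x^3 - 6*x^2 + 12*x + C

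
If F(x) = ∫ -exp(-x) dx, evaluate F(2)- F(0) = -1 + exp(-2)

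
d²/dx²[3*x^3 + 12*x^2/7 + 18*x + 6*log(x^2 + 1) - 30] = (126*x^5 + 24*x^4 + 252*x^3 - 36*x^2 + 126*x + 108)/(7*x^4 + 14*x^2 + 7)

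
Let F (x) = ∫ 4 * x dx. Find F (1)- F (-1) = 0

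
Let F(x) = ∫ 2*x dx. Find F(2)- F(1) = 3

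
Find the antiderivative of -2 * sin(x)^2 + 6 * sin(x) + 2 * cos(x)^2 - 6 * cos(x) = (sqrt(2)*sin(x + pi/4) - 3)^2 + C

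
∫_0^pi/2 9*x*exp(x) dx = 9 + 3*(-3 + 3*pi/2)*exp(pi/2)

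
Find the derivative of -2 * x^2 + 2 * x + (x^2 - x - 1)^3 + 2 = 6*x^5 - 15*x^4 + 15*x^2 - 4*x - 1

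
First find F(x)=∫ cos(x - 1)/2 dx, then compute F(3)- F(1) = sin(2)/2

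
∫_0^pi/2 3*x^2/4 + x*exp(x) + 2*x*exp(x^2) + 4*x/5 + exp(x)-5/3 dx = -5*pi/6 - 1 + pi^3/32 + pi^2/10 + pi*exp(pi/2)/2 + exp(pi^2/4)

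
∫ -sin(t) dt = cos(t) + C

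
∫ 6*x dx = 3*x^2 + C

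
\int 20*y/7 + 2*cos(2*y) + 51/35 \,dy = 10*y^2/7 + 51*y/35 + sin(2*y) + C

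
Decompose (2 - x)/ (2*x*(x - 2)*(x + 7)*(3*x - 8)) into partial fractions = -9/(464*(3*x - 8)) - 1/(406*(x + 7)) + 1/(112*x)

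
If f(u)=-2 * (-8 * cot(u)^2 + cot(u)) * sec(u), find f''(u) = 2*(1 - 8*cos(u)/sin(u) - 2/sin(u)^2 + 48*cos(u)/sin(u)^3)/sin(u)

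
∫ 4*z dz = 2*z^2 + C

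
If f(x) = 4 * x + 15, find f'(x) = 4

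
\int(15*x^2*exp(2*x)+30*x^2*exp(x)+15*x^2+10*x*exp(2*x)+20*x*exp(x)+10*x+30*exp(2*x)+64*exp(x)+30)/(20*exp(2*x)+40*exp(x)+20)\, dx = ((exp(x) + 1)*(x^3 + x^2 + 6*x + 57)/4 + exp(x)/5)/(exp(x) + 1) + C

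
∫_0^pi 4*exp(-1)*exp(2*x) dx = -2*exp(-1) + 2*exp(-1 + 2*pi)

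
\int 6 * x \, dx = 3*x^2 + C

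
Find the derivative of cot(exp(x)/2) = -exp(x)/(2*sin(exp(x)/2)^2)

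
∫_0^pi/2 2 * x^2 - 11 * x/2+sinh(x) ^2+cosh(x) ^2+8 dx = -11*pi^2/16 + pi^3/12 + sinh(pi)/2 + 4*pi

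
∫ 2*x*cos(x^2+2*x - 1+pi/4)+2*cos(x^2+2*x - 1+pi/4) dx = sin((x + 1)^2 - 2 + pi/4) + C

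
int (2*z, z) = z^2 + C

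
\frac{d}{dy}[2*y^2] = 4*y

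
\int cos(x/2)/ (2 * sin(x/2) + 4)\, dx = log(sin(x/2) + 2) + C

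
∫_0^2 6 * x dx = 12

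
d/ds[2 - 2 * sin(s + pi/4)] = -2*cos(s + pi/4)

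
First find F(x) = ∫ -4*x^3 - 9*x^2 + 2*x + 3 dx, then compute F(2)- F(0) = -30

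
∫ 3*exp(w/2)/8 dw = 3*exp(w/2)/4 + C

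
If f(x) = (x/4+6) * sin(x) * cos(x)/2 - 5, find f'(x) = x*cos(2*x)/8 + sin(2*x)/16 + 3*cos(2*x)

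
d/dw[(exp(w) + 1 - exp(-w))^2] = (2*exp(4*w) + 2*exp(3*w) + 2*exp(w) - 2)*exp(-2*w)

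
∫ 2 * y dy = y^2 + C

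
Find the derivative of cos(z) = -sin(z)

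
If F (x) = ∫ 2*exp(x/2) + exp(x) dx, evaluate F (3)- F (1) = -(exp(1/2) + 2)^2 + (2 + exp(3/2))^2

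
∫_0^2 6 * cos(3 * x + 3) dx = -2*sin(3) + 2*sin(9)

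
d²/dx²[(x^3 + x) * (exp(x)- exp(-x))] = (x^3*exp(2*x) - x^3 + 6*x^2*exp(2*x) + 6*x^2 + 7*x*exp(2*x) - 7*x + 2*exp(2*x) + 2)*exp(-x)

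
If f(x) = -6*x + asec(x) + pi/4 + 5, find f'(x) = (-6*x^2*sqrt(1 - 1/x^2) + 1)/(x^2*sqrt(1 - 1/x^2))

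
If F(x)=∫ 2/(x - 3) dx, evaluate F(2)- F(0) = -2*log(3)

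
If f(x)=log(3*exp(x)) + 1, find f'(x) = 1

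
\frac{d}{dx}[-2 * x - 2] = -2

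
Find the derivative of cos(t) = -sin(t)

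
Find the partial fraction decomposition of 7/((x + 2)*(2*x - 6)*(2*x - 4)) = 7/(80*(x + 2)) - 7/(16*(x - 2)) + 7/(20*(x - 3))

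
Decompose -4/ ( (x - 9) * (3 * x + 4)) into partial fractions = 12/(31*(3*x + 4)) - 4/(31*(x - 9))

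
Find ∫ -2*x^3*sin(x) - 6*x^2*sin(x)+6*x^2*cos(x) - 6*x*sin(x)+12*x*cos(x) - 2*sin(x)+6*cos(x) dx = 2*(x + 1)^3*cos(x) + C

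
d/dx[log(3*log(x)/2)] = 1/(x*log(x))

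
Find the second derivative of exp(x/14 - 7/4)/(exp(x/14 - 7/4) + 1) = (exp(x/14 - 7/4) - exp(3*x/14 - 21/4))/(784*exp(-21/4)*exp(3*x/14) + 784*exp(-7/4)*exp(x/14) + 196*exp(-7)*exp(2*x/7) + 1176*exp(-7/2)*exp(x/7) + 196)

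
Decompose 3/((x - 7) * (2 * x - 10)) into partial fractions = -3/(4*(x - 5)) + 3/(4*(x - 7))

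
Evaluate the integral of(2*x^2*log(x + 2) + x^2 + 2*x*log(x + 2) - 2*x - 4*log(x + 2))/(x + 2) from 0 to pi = (-1 + (-1 + pi)^2)*log(2 + pi)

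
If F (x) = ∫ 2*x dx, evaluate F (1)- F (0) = 1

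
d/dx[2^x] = 2^x*log(2)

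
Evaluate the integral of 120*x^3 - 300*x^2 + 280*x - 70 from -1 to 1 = -340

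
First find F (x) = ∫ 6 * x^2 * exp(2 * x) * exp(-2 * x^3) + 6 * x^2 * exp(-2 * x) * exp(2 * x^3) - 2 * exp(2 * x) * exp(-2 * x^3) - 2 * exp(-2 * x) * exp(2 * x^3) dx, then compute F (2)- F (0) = -exp(-12) + exp(12)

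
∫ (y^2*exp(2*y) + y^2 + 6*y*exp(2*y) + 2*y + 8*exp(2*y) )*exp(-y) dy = 2*(y + 2)^2*sinh(y) + C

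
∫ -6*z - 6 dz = -3*z^2 - 6*z + C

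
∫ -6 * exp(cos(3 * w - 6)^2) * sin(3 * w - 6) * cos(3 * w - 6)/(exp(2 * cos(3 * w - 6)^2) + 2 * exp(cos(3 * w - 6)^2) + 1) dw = exp(cos(3*w - 6)^2)/(exp(cos(3*w - 6)^2) + 1) + C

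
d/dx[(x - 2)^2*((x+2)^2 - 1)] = 4*x^3 - 18*x + 4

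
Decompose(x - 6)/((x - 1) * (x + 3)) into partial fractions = 9/(4*(x + 3)) - 5/(4*(x - 1))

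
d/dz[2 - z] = -1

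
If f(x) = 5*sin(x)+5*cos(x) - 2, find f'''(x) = 5*sin(x) - 5*cos(x)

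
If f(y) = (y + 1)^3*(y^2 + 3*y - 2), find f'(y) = 5*y^4 + 24*y^3 + 30*y^2 + 8*y - 3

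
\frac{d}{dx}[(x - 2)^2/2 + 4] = x - 2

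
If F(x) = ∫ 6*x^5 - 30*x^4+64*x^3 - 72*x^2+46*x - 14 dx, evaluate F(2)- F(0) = 0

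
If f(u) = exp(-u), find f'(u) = -exp(-u)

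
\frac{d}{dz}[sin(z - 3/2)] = cos(z - 3/2)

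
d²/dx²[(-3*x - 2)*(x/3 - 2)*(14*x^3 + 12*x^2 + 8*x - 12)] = -280*x^3 + 752*x^2 + 672*x + 616/3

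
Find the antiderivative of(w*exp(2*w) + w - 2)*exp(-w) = 2*(w - 1)*sinh(w) + C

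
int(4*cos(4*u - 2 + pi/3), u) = sin(4*u - 2 + pi/3) + C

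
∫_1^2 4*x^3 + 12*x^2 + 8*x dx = 55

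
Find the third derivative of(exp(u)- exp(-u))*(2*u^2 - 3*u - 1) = (2*u^2*exp(2*u) + 2*u^2 + 9*u*exp(2*u) - 15*u + 2*exp(2*u) + 20)*exp(-u)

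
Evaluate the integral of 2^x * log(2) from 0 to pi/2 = -1 + 2^(pi/2)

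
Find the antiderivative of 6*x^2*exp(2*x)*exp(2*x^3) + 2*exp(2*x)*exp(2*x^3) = exp(2*x*(x^2 + 1)) + C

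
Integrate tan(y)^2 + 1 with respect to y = tan(y) + C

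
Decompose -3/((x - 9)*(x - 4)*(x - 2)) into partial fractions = -3/(14*(x - 2)) + 3/(10*(x - 4)) - 3/(35*(x - 9))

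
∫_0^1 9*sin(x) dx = 9 - 9*cos(1)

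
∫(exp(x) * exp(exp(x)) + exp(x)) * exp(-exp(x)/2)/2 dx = 2*sinh(exp(x)/2) + C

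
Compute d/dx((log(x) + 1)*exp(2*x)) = (2*x*exp(2*x)*log(x) + 2*x*exp(2*x) + exp(2*x))/x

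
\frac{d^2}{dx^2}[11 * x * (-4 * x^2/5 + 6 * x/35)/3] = 44/35 - 88*x/5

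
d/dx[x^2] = 2*x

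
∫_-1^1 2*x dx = 0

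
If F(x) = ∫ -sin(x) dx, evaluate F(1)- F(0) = -1 + cos(1)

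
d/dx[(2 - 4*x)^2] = 32*x - 16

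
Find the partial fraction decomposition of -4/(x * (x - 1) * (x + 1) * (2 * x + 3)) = 32/(15*(2*x + 3)) - 2/(x + 1) - 2/(5*(x - 1)) + 4/(3*x)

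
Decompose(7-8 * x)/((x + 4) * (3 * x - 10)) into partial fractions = -59/(22*(3*x - 10)) - 39/(22*(x + 4))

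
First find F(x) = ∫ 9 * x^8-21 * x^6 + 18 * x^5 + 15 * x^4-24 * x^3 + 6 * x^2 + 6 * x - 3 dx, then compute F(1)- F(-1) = 0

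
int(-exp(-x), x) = exp(-x) + C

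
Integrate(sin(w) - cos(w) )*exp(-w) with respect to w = -exp(-w)*sin(w) + C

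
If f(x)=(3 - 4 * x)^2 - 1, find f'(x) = 32*x - 24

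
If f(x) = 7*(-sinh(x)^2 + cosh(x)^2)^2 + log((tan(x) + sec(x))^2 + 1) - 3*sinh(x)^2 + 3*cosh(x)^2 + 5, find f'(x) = tan(x) + 1/cos(x)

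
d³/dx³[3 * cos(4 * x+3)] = 192*sin(4*x + 3)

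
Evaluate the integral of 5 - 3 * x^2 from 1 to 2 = -2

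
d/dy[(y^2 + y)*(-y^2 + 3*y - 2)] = -4*y^3 + 6*y^2 + 2*y - 2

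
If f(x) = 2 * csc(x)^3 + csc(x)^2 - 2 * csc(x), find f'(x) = 2*(1 - 1/sin(x) - 3/sin(x)^2)*cos(x)/sin(x)^2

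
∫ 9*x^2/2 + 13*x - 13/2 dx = 3*x^3/2 + 13*x^2/2 - 13*x/2 + C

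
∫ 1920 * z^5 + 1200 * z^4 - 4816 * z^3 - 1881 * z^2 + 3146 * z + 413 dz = 320*z^6 + 240*z^5 - 1204*z^4 - 627*z^3 + 1573*z^2 + 413*z + C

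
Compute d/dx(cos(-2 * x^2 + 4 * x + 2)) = 4*(x - 1)*sin(2*(-x^2 + 2*x + 1))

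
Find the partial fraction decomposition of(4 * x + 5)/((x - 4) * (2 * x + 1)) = -2/(3*(2*x + 1)) + 7/(3*(x - 4))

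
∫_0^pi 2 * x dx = pi^2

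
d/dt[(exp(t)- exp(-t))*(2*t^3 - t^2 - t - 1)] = (2*t^3*exp(2*t) + 2*t^3 + 5*t^2*exp(2*t) - 7*t^2 - 3*t*exp(2*t) + t - 2*exp(2*t))*exp(-t)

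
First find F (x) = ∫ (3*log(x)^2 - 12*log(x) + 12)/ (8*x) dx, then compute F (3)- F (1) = (-1 + log(3)/2)^3 + 1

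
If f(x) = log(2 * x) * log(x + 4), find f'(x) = (x*log(x) + x*log(x + 4) + x*log(2) + 4*log(x + 4))/(x^2 + 4*x)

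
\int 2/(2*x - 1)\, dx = log(2*x - 1) + C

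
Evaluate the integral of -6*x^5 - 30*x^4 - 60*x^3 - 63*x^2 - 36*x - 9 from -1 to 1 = -72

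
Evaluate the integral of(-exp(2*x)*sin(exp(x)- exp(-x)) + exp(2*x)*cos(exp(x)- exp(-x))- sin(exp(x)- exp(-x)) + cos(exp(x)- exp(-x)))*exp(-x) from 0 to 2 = -1 + cos(-exp(2) + exp(-2)) - sin(-exp(2) + exp(-2))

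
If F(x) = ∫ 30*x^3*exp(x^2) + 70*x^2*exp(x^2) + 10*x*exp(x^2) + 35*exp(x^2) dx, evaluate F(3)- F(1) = -40*E + 230*exp(9)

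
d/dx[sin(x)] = cos(x)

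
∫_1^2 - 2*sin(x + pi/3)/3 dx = 2*cos(pi/3 + 2)/3 - 2*cos(1 + pi/3)/3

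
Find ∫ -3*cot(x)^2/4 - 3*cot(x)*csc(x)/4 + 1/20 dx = 4*x/5 + 3/(4*tan(x)) + 3/(4*sin(x)) + C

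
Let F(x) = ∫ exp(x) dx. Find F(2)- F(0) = -1 + exp(2)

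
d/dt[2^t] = 2^t*log(2)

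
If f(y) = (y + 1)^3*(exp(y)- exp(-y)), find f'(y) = (y^3*exp(2*y) + y^3 + 6*y^2*exp(2*y) + 9*y*exp(2*y) - 3*y + 4*exp(2*y) - 2)*exp(-y)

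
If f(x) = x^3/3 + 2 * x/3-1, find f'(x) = x^2 + 2/3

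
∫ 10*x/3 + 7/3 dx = 5*x^2/3 + 7*x/3 + C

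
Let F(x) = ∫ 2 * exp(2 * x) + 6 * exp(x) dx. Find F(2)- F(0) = -16 + (3 + exp(2))^2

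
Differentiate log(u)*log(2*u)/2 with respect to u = (2*log(u) + log(2))/(2*u)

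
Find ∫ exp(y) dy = exp(y) + C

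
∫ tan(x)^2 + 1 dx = tan(x) + C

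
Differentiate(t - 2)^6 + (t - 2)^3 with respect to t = 6*t^5 - 60*t^4 + 240*t^3 - 477*t^2 + 468*t - 180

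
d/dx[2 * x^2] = 4*x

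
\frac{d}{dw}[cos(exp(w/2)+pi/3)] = -exp(w/2)*sin(exp(w/2) + pi/3)/2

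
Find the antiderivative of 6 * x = 3*x^2 + C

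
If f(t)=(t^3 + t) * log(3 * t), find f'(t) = 3*t^2*log(t) + t^2 + 3*t^2*log(3) + log(t) + 1 + log(3)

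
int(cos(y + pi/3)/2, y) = sin(y + pi/3)/2 + C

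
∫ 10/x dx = 10*log(x) + C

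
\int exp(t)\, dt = exp(t) + C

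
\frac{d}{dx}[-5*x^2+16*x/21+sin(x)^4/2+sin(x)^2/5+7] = -10*x + 7*sin(2*x)/10 - sin(4*x)/4 + 16/21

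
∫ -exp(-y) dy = exp(-y) + C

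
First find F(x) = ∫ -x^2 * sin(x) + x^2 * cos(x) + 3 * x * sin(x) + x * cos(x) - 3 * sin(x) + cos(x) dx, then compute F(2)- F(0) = -2 + 4*cos(2) + 4*sin(2)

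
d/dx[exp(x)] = exp(x)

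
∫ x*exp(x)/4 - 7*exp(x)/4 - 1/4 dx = (x - 8)*(exp(x) - 1)/4 + C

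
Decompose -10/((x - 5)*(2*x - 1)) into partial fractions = 20/(9*(2*x - 1)) - 10/(9*(x - 5))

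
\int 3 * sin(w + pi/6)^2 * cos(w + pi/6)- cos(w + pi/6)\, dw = -sin(w + pi/6)*cos(w + pi/6)^2 + C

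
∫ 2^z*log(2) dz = 2^z + C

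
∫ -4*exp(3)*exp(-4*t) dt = exp(3 - 4*t) + C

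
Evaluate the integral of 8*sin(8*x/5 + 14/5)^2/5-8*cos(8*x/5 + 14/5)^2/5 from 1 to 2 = -sin(12)/2 + sin(44/5)/2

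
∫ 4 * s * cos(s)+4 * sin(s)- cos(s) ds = (4*s - 1)*sin(s) + C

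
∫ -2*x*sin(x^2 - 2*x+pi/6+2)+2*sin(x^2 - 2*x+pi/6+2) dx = cos((x - 1)^2 + pi/6 + 1) + C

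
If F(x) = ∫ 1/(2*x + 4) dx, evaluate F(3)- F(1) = -log(3)/2 + log(5)/2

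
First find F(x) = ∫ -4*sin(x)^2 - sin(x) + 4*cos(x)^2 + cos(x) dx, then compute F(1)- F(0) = -1 + sqrt(2)*sin(pi/4 + 1) + 2*sin(2)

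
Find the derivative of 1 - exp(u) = -exp(u)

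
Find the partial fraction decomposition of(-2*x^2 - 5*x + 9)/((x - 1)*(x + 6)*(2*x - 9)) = -72/(49*(2*x - 9)) - 11/(49*(x + 6)) - 2/(49*(x - 1))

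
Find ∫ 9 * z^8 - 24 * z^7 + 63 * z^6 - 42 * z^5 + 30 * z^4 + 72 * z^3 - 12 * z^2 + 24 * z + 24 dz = z^9 - 3*z^8 + 9*z^7 - 7*z^6 + 6*z^5 + 18*z^4 - 4*z^3 + 12*z^2 + 24*z + C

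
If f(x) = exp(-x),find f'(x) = -exp(-x)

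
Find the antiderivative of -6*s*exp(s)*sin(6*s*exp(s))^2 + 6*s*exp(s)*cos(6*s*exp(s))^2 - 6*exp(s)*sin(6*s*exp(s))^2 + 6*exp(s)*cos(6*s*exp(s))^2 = sin(12*s*exp(s))/2 + C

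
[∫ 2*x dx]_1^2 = 3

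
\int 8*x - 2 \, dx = 4*x^2 - 2*x + C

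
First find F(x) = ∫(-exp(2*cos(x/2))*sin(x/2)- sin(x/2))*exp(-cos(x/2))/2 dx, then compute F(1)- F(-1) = 0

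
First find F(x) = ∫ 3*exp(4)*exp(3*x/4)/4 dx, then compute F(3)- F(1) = -exp(19/4) + exp(25/4)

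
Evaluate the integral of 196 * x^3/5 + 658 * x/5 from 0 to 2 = 420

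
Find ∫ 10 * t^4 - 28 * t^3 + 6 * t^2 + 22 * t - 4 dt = 2*t^5 - 7*t^4 + 2*t^3 + 11*t^2 - 4*t + C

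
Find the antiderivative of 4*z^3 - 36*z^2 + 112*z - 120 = z^4 - 12*z^3 + 56*z^2 - 120*z + C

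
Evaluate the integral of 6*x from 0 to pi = 3*pi^2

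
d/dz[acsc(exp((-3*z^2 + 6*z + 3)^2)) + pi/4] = (-36*z^3 + 108*z^2 - 36*z - 36)*exp(-9*z^4 + 36*z^3 - 18*z^2 - 36*z - 9)/sqrt(1 - exp(-18)*exp(-72*z)*exp(-36*z^2)*exp(72*z^3)*exp(-18*z^4))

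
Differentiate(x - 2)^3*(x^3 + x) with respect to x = 6*x^5 - 30*x^4 + 52*x^3 - 42*x^2 + 24*x - 8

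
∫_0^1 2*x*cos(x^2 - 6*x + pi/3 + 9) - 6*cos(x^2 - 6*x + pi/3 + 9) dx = sin(pi/3 + 4) - sin(pi/3 + 9)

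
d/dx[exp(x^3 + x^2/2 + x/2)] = 3*x^2*exp(x^3 + x^2/2 + x/2) + x*exp(x^3 + x^2/2 + x/2) + exp(x^3 + x^2/2 + x/2)/2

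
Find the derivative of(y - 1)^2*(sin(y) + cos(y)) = -y^2*sin(y) + y^2*cos(y) + 4*y*sin(y) - 3*sin(y) - cos(y)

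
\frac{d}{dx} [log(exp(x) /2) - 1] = 1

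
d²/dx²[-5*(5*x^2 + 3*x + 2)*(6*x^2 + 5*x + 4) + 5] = -1800*x^2 - 1290*x - 470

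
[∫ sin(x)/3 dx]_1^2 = -cos(2)/3 + cos(1)/3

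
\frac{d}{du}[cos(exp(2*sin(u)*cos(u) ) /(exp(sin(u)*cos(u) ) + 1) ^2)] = (sin(2*u - exp(sin(2*u))/(2*exp(sin(2*u)/2) + exp(sin(2*u)) + 1)) - sin(2*u + exp(sin(2*u))/(2*exp(sin(2*u)/2) + exp(sin(2*u)) + 1)))*exp(sin(2*u))/(exp(sin(2*u)/2) + 1)^3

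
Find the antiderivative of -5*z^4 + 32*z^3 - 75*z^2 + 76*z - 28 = -z^5 + 8*z^4 - 25*z^3 + 38*z^2 - 28*z + C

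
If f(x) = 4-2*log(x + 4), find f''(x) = 2/(x^2 + 8*x + 16)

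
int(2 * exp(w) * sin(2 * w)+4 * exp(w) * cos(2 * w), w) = 2*exp(w)*sin(2*w) + C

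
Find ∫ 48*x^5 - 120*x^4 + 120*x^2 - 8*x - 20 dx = 8*x^6 - 24*x^5 + 40*x^3 - 4*x^2 - 20*x + C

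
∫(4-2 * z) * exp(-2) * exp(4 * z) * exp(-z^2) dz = exp(2 - (z - 2)^2) + C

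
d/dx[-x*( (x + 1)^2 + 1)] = -3*x^2 - 4*x - 2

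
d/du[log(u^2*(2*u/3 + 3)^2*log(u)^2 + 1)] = (16*u^3*log(u)^2 + 8*u^3*log(u) + 108*u^2*log(u)^2 + 72*u^2*log(u) + 162*u*log(u)^2 + 162*u*log(u))/(4*u^4*log(u)^2 + 36*u^3*log(u)^2 + 81*u^2*log(u)^2 + 9)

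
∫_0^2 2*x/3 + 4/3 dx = 4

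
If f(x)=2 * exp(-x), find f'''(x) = -2*exp(-x)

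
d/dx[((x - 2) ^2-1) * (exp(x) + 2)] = x^2*exp(x) - 2*x*exp(x) + 4*x - exp(x) - 8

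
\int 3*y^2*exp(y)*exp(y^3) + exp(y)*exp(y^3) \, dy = exp(y*(y^2 + 1)) + C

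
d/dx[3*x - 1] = 3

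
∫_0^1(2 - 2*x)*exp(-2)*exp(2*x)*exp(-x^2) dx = -exp(-2) + exp(-1)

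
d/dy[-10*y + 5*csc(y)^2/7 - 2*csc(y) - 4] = -10*cot(y)*csc(y)^2/7 + 2*cot(y)*csc(y) - 10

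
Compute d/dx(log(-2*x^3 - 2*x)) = (3*x^2 + 1)/(x^3 + x)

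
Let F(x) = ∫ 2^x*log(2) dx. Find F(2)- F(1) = 2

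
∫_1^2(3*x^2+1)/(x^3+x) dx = -log(4) + log(20)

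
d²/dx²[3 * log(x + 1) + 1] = -3/(x^2 + 2*x + 1)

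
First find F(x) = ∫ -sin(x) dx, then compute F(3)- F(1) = cos(3) - cos(1)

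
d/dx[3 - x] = -1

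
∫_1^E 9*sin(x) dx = 9*cos(1) - 9*cos(E)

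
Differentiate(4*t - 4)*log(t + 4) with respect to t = (4*t*log(t + 4) + 4*t + 16*log(t + 4) - 4)/(t + 4)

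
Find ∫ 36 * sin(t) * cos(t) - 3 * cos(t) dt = 3*(6*sin(t) - 1)*sin(t) + C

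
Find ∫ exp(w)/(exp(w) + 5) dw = log(exp(w) + 5) + C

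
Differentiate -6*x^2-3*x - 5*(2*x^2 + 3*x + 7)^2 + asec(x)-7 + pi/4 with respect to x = (-80*x^5*sqrt(1 - 1/x^2) - 180*x^4*sqrt(1 - 1/x^2) - 382*x^3*sqrt(1 - 1/x^2) - 213*x^2*sqrt(1 - 1/x^2) + 1)/(x^2*sqrt(1 - 1/x^2))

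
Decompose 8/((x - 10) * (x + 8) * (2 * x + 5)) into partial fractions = -32/(275*(2*x + 5)) + 4/(99*(x + 8)) + 4/(225*(x - 10))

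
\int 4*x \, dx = 2*x^2 + C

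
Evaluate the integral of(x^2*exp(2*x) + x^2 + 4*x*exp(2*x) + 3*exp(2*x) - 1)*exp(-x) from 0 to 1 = -4*exp(-1) + 4*E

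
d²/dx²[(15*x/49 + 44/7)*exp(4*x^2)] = 960*x^3*exp(4*x^2)/49 + 2816*x^2*exp(4*x^2)/7 + 360*x*exp(4*x^2)/49 + 352*exp(4*x^2)/7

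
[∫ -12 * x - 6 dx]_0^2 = -36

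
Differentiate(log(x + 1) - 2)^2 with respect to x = (2*log(x + 1) - 4)/(x + 1)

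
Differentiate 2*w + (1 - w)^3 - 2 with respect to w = -3*w^2 + 6*w - 1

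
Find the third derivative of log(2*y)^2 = (4*log(y) - 6 + 4*log(2))/y^3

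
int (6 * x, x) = 3*x^2 + C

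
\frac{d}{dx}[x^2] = 2*x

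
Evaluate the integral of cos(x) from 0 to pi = 0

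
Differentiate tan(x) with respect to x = cos(x)^(-2)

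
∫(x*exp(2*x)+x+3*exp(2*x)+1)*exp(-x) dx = 2*(x + 2)*sinh(x) + C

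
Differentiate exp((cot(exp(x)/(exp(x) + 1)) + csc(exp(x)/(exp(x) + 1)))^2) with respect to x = -2*(cos(exp(x)/(exp(x) + 1)) + 1)^2*exp(-1)*exp(x)*exp(2*cos(exp(x)/(exp(x) + 1))/sin(exp(x)/(exp(x) + 1))^2)*exp(2/sin(exp(x)/(exp(x) + 1))^2)/((exp(2*x) + 2*exp(x) + 1)*sin(exp(x)/(exp(x) + 1))^3)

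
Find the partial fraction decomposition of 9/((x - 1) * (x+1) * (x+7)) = 3/(16*(x + 7)) - 3/(4*(x + 1)) + 9/(16*(x - 1))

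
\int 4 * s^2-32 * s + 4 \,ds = 4*s^3/3 - 16*s^2 + 4*s + C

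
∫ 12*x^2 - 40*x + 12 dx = 4*x^3 - 20*x^2 + 12*x + C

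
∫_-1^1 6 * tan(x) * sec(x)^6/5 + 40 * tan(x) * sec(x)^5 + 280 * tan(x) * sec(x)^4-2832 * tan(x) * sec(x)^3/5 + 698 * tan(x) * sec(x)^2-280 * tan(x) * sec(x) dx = 0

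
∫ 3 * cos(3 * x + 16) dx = sin(3*x + 16) + C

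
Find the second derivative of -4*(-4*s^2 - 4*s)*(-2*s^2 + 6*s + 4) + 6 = -384*s^2 + 384*s + 320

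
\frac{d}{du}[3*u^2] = 6*u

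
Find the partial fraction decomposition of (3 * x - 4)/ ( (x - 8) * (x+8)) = 7/(4*(x + 8)) + 5/(4*(x - 8))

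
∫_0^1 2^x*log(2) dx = 1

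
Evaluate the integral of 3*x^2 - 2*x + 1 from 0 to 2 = 6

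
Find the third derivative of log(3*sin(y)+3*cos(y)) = 2*cos(y + pi/4)/sin(y + pi/4)^3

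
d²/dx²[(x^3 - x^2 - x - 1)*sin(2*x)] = -4*x^3*sin(2*x) + 4*x^2*sin(2*x) + 12*x^2*cos(2*x) + 10*x*sin(2*x) - 8*x*cos(2*x) + 2*sin(2*x) - 4*cos(2*x)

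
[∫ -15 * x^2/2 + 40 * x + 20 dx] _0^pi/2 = 5*pi*(-pi^2/16 + 2 + pi)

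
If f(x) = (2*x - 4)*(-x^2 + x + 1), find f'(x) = -6*x^2 + 12*x - 2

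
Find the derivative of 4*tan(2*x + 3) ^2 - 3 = 16*tan(2*x + 3)^3 + 16*tan(2*x + 3)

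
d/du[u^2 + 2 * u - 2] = 2*u + 2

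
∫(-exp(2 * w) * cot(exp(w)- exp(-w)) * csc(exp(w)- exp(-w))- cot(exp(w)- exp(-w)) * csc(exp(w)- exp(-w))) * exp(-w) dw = csc(2*sinh(w)) + C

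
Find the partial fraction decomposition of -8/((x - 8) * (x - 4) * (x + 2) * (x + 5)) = 8/(351*(x + 5)) - 2/(45*(x + 2)) + 1/(27*(x - 4)) - 1/(65*(x - 8))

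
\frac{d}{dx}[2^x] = 2^x*log(2)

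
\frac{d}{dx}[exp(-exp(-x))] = exp(-x - exp(-x))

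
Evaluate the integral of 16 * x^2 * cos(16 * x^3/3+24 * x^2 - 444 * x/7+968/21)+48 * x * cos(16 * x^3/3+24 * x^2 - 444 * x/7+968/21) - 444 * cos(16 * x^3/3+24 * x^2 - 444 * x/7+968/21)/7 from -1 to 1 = -sin(2692/21) + sin(12)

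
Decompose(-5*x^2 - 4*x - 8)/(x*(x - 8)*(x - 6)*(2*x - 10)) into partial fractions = -51/(10*(x - 5)) + 53/(6*(x - 6)) - 15/(4*(x - 8)) + 1/(60*x)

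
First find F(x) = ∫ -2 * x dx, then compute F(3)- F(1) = -8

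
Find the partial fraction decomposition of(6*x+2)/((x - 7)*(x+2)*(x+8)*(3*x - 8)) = -243/(2912*(3*x - 8)) + 23/(1440*(x + 8)) - 5/(378*(x + 2)) + 44/(1755*(x - 7))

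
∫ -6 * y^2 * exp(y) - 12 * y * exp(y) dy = -6*y^2*exp(y) + C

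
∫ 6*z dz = 3*z^2 + C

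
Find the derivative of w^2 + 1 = 2*w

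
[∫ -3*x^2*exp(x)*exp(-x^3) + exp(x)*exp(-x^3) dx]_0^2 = -1 + exp(-6)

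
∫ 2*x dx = x^2 + C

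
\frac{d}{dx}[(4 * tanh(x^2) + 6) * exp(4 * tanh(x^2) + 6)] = 8*x*(4*sinh(x^2)/cosh(x^2) + 7)*exp(6)*exp(4*tanh(x^2))/cosh(x^2)^2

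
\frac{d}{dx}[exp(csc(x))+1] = -exp(csc(x))*cot(x)*csc(x)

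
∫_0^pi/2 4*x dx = pi^2/2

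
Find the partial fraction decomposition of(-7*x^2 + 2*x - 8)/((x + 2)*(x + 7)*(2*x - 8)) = -73/(22*(x + 7)) + 2/(3*(x + 2)) - 28/(33*(x - 4))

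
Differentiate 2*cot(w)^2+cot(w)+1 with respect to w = -(1 + 4*cos(w)/sin(w))/sin(w)^2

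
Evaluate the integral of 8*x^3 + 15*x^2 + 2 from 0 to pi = -1 + (1 + 3*pi + pi^2)*(-pi + 1 + 2*pi^2)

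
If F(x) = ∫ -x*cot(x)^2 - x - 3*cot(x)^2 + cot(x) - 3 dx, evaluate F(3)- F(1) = 6*cot(3) - 4*cot(1)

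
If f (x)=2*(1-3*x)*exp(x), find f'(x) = -6*x*exp(x) - 4*exp(x)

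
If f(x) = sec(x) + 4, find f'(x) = tan(x)*sec(x)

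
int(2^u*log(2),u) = 2^u + C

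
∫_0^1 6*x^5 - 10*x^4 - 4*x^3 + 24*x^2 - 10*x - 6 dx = -5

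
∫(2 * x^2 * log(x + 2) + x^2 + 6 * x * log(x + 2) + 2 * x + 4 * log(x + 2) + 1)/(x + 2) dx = (x + 1)^2*log(x + 2) + C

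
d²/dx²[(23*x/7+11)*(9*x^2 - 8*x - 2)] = 1242*x/7 + 1018/7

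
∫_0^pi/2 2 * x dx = pi^2/4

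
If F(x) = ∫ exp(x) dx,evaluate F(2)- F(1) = -E + exp(2)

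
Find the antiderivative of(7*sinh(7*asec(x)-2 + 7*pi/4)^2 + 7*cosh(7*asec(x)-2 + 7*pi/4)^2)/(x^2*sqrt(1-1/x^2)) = sinh(14*asec(x) - 4 + 7*pi/2)/2 + C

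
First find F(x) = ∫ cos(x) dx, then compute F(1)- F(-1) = 2*sin(1)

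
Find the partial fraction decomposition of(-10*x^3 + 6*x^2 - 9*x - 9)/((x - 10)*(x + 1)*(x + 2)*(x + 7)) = -1889/(255*(x + 7)) + 113/(60*(x + 2)) - 8/(33*(x + 1)) - 9499/(2244*(x - 10))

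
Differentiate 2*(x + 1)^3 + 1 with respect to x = 6*x^2 + 12*x + 6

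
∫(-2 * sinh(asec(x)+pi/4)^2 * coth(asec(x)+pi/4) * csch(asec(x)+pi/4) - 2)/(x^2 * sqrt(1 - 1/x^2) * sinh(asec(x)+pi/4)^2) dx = 2*coth(asec(x) + pi/4) + 2*csch(asec(x) + pi/4) + C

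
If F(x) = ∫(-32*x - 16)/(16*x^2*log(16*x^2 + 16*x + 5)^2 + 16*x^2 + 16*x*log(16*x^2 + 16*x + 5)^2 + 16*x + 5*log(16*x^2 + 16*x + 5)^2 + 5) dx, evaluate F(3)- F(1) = -acot(log(37)) + acot(log(197))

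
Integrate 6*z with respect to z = 3*z^2 + C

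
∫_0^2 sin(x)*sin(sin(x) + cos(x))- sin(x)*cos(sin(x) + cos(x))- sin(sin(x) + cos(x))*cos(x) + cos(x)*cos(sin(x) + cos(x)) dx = sqrt(2)*(-sin(pi/4 + 1) + sin(sqrt(2)*sin(pi/4 + 2) + pi/4))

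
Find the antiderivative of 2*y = y^2 + C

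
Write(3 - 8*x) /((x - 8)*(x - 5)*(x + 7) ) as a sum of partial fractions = 59/(180*(x + 7)) + 37/(36*(x - 5)) - 61/(45*(x - 8))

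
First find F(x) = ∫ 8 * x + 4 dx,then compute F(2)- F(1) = 16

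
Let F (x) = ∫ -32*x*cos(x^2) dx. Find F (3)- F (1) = -16*sin(9) + 16*sin(1)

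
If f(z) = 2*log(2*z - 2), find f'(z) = 2/(z - 1)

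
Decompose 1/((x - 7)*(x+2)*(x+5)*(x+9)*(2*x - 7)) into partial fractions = -16/(32725*(2*x - 7)) + 1/(11200*(x + 9)) - 1/(2448*(x + 5)) + 1/(2079*(x + 2)) + 1/(12096*(x - 7))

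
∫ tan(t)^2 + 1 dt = tan(t) + C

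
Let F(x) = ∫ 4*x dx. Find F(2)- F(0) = 8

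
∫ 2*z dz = z^2 + C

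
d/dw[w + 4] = 1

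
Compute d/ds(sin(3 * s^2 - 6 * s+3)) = 6*(s - 1)*cos(3*s^2 - 6*s + 3)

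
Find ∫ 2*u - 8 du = u^2 - 8*u + C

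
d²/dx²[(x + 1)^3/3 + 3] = 2*x + 2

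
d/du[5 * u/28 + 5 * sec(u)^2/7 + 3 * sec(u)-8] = 10*tan(u)*sec(u)^2/7 + 3*tan(u)*sec(u) + 5/28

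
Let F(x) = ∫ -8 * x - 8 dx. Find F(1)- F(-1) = -16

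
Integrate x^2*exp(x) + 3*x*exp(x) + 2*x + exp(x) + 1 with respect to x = x*(x + 1)*(exp(x) + 1) + C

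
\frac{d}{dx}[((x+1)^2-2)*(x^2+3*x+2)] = 4*x^3 + 15*x^2 + 14*x + 1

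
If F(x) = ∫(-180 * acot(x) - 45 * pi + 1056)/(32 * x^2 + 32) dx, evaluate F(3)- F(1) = -5*(-5 + 3*pi/8)^2 - 9*pi/8 + 9*acot(3)/2 + 5*(-5 + 3*acot(3)/4 + 3*pi/16)^2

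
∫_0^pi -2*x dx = -pi^2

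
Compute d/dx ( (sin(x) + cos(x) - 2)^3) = 3*sqrt(2)*(sqrt(2)*sin(x + pi/4) - 2)^2*cos(x + pi/4)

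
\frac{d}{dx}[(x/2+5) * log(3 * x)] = (x*log(x) + x + x*log(3) + 10)/(2*x)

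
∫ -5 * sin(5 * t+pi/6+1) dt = cos(5*t + pi/6 + 1) + C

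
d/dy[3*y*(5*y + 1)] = 30*y + 3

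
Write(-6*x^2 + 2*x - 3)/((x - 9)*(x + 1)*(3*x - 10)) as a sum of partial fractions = 567/(221*(3*x - 10)) - 11/(130*(x + 1)) - 471/(170*(x - 9))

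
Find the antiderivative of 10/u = 10*log(u) + C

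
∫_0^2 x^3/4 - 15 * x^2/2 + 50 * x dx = 81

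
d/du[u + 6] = 1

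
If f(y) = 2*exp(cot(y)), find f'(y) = -2*exp(1/tan(y))/sin(y)^2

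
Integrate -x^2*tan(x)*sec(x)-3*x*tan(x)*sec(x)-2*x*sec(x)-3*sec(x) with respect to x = -x*(x + 3)*sec(x) + C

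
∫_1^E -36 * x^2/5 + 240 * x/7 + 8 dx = -12*exp(3)/5 - 796/35 + 8*E + 120*exp(2)/7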